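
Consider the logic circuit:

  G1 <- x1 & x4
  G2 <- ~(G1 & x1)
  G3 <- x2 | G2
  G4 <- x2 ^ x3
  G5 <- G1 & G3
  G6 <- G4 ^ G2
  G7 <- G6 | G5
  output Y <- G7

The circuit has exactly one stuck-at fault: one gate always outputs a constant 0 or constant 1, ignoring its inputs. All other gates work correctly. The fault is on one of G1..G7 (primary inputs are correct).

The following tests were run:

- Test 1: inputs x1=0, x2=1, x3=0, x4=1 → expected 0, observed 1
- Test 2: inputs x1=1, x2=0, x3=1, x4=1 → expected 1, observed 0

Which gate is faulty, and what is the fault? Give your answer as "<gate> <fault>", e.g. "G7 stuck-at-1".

G4 stuck-at-0

Fault-free values for test 1 (x1=0, x2=1, x3=0, x4=1): G1=0, G2=1, G3=1, G4=1, G5=0, G6=0, G7=0, giving Y=0. Observed 1.
Test 1: faults giving observed 1 are {G1 stuck-at-1, G2 stuck-at-0, G4 stuck-at-0, G5 stuck-at-1, G6 stuck-at-1, G7 stuck-at-1}.
Test 2 (x1=1, x2=0, x3=1, x4=1): fault-free G1=1, G2=0, G3=0, G4=1, G5=0, G6=1, G7=1 → 1; observed 0. Eliminates G1 stuck-at-1, G2 stuck-at-0, G5 stuck-at-1, G6 stuck-at-1, G7 stuck-at-1.
Only G4 stuck-at-0 is consistent with every test.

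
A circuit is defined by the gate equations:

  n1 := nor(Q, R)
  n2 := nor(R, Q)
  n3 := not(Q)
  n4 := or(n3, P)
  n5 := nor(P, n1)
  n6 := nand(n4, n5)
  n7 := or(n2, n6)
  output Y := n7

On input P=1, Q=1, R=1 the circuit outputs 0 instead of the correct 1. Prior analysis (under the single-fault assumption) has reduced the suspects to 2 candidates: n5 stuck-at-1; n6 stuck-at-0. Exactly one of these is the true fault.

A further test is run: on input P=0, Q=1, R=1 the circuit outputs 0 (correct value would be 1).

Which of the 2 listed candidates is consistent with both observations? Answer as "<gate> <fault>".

n6 stuck-at-0

Evaluate each candidate on input P=0, Q=1, R=1:
  n5 stuck-at-1: n1=0, n2=0, n3=0, n4=0, n5=1 [stuck-at-1], n6=1, n7=1 → 1 — eliminated
  n6 stuck-at-0: n1=0, n2=0, n3=0, n4=0, n5=1, n6=0 [stuck-at-0], n7=0 → 0 — matches
Only n6 stuck-at-0 reproduces the observed 0.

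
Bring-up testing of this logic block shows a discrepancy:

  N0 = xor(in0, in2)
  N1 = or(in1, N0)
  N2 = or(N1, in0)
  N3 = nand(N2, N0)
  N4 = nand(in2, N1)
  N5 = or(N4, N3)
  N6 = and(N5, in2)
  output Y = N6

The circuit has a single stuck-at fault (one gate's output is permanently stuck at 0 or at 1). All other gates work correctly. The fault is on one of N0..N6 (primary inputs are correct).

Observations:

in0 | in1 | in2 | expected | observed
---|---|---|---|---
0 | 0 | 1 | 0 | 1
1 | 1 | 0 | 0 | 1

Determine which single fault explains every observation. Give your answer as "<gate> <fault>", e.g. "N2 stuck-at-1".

N6 stuck-at-1

Fault-free values for test 1 (in0=0, in1=0, in2=1): N0=1, N1=1, N2=1, N3=0, N4=0, N5=0, N6=0, giving Y=0. Observed 1.
Test 1: faults giving observed 1 are {N0 stuck-at-0, N1 stuck-at-0, N2 stuck-at-0, N3 stuck-at-1, N4 stuck-at-1, N5 stuck-at-1, N6 stuck-at-1}.
Test 2 (in0=1, in1=1, in2=0): fault-free N0=1, N1=1, N2=1, N3=0, N4=1, N5=1, N6=0 → 0; observed 1. Eliminates N0 stuck-at-0, N1 stuck-at-0, N2 stuck-at-0, N3 stuck-at-1, N4 stuck-at-1, N5 stuck-at-1.
Only N6 stuck-at-1 is consistent with every test.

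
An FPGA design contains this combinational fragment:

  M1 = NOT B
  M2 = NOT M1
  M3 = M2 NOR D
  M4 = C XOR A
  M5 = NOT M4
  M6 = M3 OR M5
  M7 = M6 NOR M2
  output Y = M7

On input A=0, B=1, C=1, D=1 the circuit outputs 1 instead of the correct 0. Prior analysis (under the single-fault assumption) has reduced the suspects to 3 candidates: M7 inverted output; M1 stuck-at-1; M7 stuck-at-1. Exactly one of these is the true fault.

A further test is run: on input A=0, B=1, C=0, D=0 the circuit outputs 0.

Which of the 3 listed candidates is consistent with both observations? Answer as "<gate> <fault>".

Evaluate each candidate on input A=0, B=1, C=0, D=0:
  M7 inverted output: M1=0, M2=1, M3=0, M4=0, M5=1, M6=1, M7=1 [inverted output] → 1 — eliminated
  M1 stuck-at-1: M1=1 [stuck-at-1], M2=0, M3=1, M4=0, M5=1, M6=1, M7=0 → 0 — matches
  M7 stuck-at-1: M1=0, M2=1, M3=0, M4=0, M5=1, M6=1, M7=1 [stuck-at-1] → 1 — eliminated
Only M1 stuck-at-1 reproduces the observed 0.

M1 stuck-at-1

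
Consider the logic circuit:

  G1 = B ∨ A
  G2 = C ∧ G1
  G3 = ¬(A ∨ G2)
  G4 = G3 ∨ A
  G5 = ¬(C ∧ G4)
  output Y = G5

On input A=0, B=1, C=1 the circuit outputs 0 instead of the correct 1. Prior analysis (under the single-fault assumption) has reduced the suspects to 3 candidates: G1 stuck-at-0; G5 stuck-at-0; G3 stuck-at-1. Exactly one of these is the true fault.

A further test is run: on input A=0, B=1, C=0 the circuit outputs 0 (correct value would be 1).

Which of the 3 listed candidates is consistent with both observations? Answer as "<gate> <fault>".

Evaluate each candidate on input A=0, B=1, C=0:
  G1 stuck-at-0: G1=0 [stuck-at-0], G2=0, G3=1, G4=1, G5=1 → 1 — eliminated
  G5 stuck-at-0: G1=1, G2=0, G3=1, G4=1, G5=0 [stuck-at-0] → 0 — matches
  G3 stuck-at-1: G1=1, G2=0, G3=1 [stuck-at-1], G4=1, G5=1 → 1 — eliminated
Only G5 stuck-at-0 reproduces the observed 0.

G5 stuck-at-0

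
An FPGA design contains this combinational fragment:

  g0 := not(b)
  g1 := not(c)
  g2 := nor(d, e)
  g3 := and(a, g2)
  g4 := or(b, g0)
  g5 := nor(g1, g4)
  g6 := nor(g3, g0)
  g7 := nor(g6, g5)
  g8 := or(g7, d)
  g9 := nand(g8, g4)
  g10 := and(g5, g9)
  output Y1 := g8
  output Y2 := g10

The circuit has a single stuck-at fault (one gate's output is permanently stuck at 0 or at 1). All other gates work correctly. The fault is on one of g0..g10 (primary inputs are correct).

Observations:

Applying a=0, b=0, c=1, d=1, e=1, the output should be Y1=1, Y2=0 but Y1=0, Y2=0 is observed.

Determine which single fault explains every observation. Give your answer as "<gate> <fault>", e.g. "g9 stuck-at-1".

Fault-free values for test 1 (a=0, b=0, c=1, d=1, e=1): g0=1, g1=0, g2=0, g3=0, g4=1, g5=0, g6=0, g7=1, g8=1, g9=0, g10=0, giving Y1=1, Y2=0. Observed Y1=0, Y2=0.
Test 1: faults giving observed Y1=0, Y2=0 are {g8 stuck-at-0}.
Only g8 stuck-at-0 is consistent with every test.

g8 stuck-at-0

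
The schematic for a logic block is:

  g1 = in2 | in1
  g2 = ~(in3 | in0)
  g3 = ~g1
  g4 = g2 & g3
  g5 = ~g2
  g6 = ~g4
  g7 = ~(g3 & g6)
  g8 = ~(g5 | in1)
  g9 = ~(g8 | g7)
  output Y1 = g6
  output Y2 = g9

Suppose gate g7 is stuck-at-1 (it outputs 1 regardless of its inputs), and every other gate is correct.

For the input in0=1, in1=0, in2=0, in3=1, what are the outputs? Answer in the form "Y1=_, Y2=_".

Y1=1, Y2=0

Propagate with g7 forced: g1=0, g2=0, g3=1, g4=0, g5=1, g6=1, g7=1 [stuck-at-1], g8=0, g9=0.
So the outputs are Y1=1, Y2=0. (Without the fault they would be Y1=1, Y2=1.)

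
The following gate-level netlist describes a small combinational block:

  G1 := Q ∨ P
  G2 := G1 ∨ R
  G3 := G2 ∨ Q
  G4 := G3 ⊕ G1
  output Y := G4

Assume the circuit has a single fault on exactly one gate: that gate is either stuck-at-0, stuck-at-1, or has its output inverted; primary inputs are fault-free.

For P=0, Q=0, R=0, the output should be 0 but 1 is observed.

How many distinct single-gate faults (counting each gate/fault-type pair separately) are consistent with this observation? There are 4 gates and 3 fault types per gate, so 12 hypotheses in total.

Fault-free: G1=0, G2=0, G3=0, G4=0 → 0. Observed 1.
  G1 stuck-at-0: output 0 ✗
  G1 stuck-at-1: output 0 ✗
  G1 inverted output: output 0 ✗
  G2 stuck-at-0: output 0 ✗
  G2 stuck-at-1: output 1 ✓
  G2 inverted output: output 1 ✓
  G3 stuck-at-0: output 0 ✗
  G3 stuck-at-1: output 1 ✓
  G3 inverted output: output 1 ✓
  G4 stuck-at-0: output 0 ✗
  G4 stuck-at-1: output 1 ✓
  G4 inverted output: output 1 ✓
Consistent faults: {G2 stuck-at-1, G2 inverted output, G3 stuck-at-1, G3 inverted output, G4 stuck-at-1, G4 inverted output} — 6 in all.

6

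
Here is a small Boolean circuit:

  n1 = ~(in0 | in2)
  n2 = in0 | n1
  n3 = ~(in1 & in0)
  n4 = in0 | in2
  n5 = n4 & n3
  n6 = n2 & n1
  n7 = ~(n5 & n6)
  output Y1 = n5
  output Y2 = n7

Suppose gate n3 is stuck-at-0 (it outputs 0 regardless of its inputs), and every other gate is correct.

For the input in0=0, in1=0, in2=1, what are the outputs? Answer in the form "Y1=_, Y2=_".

Y1=0, Y2=1

Propagate with n3 forced: n1=0, n2=0, n3=0 [stuck-at-0], n4=1, n5=0, n6=0, n7=1.
So the outputs are Y1=0, Y2=1. (Without the fault they would be Y1=1, Y2=1.)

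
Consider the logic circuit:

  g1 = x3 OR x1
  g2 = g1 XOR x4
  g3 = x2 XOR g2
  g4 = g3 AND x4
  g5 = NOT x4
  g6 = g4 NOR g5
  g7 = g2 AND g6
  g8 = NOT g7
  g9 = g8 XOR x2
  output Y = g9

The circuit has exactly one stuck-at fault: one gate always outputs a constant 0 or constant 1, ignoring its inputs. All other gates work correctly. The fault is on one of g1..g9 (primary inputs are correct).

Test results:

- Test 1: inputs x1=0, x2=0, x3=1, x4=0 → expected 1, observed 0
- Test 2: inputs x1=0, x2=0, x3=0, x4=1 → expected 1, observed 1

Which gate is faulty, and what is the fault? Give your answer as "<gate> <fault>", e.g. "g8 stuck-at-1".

g5 stuck-at-0

Fault-free values for test 1 (x1=0, x2=0, x3=1, x4=0): g1=1, g2=1, g3=1, g4=0, g5=1, g6=0, g7=0, g8=1, g9=1, giving Y=1. Observed 0.
Test 1: faults giving observed 0 are {g5 stuck-at-0, g6 stuck-at-1, g7 stuck-at-1, g8 stuck-at-0, g9 stuck-at-0}.
Test 2 (x1=0, x2=0, x3=0, x4=1): fault-free g1=0, g2=1, g3=1, g4=1, g5=0, g6=0, g7=0, g8=1, g9=1 → 1; observed 1. Eliminates g6 stuck-at-1, g7 stuck-at-1, g8 stuck-at-0, g9 stuck-at-0.
Only g5 stuck-at-0 is consistent with every test.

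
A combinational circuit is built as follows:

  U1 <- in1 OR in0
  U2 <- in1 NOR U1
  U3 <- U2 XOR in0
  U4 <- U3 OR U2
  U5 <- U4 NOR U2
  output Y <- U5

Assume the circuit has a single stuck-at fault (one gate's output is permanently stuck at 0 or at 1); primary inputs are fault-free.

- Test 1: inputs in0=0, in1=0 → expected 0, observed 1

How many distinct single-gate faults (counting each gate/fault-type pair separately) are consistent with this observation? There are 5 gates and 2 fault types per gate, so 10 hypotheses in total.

Fault-free: U1=0, U2=1, U3=1, U4=1, U5=0 → 0. Observed 1.
  U1 stuck-at-0: output 0 ✗
  U1 stuck-at-1: output 1 ✓
  U2 stuck-at-0: output 1 ✓
  U2 stuck-at-1: output 0 ✗
  U3 stuck-at-0: output 0 ✗
  U3 stuck-at-1: output 0 ✗
  U4 stuck-at-0: output 0 ✗
  U4 stuck-at-1: output 0 ✗
  U5 stuck-at-0: output 0 ✗
  U5 stuck-at-1: output 1 ✓
Consistent faults: {U1 stuck-at-1, U2 stuck-at-0, U5 stuck-at-1} — 3 in all.

3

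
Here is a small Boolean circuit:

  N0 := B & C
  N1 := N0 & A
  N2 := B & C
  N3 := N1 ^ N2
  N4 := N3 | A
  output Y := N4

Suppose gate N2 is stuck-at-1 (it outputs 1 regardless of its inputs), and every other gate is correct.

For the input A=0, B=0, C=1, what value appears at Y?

Propagate with N2 forced: N0=0, N1=0, N2=1 [stuck-at-1], N3=1, N4=1.
So Y = 1. (Without the fault it would be 0.)

1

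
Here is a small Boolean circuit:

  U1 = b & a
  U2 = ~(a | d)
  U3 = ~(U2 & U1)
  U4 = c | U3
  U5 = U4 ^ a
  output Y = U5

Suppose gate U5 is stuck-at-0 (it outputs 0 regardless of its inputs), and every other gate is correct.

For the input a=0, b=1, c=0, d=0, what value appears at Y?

Propagate with U5 forced: U1=0, U2=1, U3=1, U4=1, U5=0 [stuck-at-0].
So Y = 0. (Without the fault it would be 1.)

0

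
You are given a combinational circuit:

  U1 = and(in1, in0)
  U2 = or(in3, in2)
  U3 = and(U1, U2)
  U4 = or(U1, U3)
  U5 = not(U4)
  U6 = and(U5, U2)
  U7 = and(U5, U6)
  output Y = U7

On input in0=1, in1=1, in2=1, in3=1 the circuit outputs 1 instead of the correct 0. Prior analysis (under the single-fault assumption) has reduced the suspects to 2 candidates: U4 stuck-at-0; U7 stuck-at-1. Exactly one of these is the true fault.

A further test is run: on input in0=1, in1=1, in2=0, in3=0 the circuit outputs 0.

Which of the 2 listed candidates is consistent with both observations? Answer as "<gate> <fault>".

U4 stuck-at-0

Evaluate each candidate on input in0=1, in1=1, in2=0, in3=0:
  U4 stuck-at-0: U1=1, U2=0, U3=0, U4=0 [stuck-at-0], U5=1, U6=0, U7=0 → 0 — matches
  U7 stuck-at-1: U1=1, U2=0, U3=0, U4=1, U5=0, U6=0, U7=1 [stuck-at-1] → 1 — eliminated
Only U4 stuck-at-0 reproduces the observed 0.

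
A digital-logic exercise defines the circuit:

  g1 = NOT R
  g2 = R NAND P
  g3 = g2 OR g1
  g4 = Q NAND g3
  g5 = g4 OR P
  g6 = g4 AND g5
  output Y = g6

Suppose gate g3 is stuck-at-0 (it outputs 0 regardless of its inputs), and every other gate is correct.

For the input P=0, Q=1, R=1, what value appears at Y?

Propagate with g3 forced: g1=0, g2=1, g3=0 [stuck-at-0], g4=1, g5=1, g6=1.
So Y = 1. (Without the fault it would be 0.)

1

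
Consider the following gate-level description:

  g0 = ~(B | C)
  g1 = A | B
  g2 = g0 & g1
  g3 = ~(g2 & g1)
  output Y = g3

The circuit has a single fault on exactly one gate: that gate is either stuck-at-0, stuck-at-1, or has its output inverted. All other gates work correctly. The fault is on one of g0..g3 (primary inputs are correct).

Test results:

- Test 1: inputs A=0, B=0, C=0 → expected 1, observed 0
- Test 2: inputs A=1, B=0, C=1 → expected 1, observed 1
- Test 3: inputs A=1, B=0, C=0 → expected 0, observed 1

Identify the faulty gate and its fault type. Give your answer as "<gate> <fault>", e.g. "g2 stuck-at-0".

Fault-free values for test 1 (A=0, B=0, C=0): g0=1, g1=0, g2=0, g3=1, giving Y=1. Observed 0.
Test 1: faults giving observed 0 are {g1 stuck-at-1, g1 inverted output, g3 stuck-at-0, g3 inverted output}.
Test 2 (A=1, B=0, C=1): fault-free g0=0, g1=1, g2=0, g3=1 → 1; observed 1. Eliminates g3 stuck-at-0, g3 inverted output.
Test 3 (A=1, B=0, C=0): fault-free g0=1, g1=1, g2=1, g3=0 → 0; observed 1. Eliminates g1 stuck-at-1.
Only g1 inverted output is consistent with every test.

g1 inverted output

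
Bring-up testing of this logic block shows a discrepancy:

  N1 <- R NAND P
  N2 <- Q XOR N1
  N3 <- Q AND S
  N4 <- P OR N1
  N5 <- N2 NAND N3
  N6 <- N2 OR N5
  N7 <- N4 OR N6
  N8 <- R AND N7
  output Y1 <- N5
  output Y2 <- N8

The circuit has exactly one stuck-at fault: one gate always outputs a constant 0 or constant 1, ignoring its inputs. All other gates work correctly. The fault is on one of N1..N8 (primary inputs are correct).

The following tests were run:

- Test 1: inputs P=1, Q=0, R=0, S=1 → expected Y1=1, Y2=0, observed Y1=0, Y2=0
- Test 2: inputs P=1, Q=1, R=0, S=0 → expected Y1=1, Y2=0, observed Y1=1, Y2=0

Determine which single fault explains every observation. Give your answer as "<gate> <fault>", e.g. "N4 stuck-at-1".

Fault-free values for test 1 (P=1, Q=0, R=0, S=1): N1=1, N2=1, N3=0, N4=1, N5=1, N6=1, N7=1, N8=0, giving Y1=1, Y2=0. Observed Y1=0, Y2=0.
Test 1: faults giving observed Y1=0, Y2=0 are {N3 stuck-at-1, N5 stuck-at-0}.
Test 2 (P=1, Q=1, R=0, S=0): fault-free N1=1, N2=0, N3=0, N4=1, N5=1, N6=1, N7=1, N8=0 → Y1=1, Y2=0; observed Y1=1, Y2=0. Eliminates N5 stuck-at-0.
Only N3 stuck-at-1 is consistent with every test.

N3 stuck-at-1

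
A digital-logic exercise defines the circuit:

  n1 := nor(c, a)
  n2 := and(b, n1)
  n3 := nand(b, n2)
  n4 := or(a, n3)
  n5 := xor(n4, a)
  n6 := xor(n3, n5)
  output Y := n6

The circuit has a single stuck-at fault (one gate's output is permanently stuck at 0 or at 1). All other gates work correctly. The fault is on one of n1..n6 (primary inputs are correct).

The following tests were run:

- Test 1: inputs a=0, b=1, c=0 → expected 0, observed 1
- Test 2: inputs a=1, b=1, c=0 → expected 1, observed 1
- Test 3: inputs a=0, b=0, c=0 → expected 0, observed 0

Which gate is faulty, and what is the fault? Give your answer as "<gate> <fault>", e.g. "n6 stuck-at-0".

n4 stuck-at-1

Fault-free values for test 1 (a=0, b=1, c=0): n1=1, n2=1, n3=0, n4=0, n5=0, n6=0, giving Y=0. Observed 1.
Test 1: faults giving observed 1 are {n4 stuck-at-1, n5 stuck-at-1, n6 stuck-at-1}.
Test 2 (a=1, b=1, c=0): fault-free n1=0, n2=0, n3=1, n4=1, n5=0, n6=1 → 1; observed 1. Eliminates n5 stuck-at-1.
Test 3 (a=0, b=0, c=0): fault-free n1=1, n2=0, n3=1, n4=1, n5=1, n6=0 → 0; observed 0. Eliminates n6 stuck-at-1.
Only n4 stuck-at-1 is consistent with every test.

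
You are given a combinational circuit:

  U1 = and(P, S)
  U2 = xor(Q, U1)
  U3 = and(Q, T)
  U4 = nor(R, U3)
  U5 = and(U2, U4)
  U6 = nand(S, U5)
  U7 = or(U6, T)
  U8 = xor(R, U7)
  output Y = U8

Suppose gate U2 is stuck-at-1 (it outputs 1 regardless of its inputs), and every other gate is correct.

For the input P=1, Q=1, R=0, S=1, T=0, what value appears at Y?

0

Propagate with U2 forced: U1=1, U2=1 [stuck-at-1], U3=0, U4=1, U5=1, U6=0, U7=0, U8=0.
So Y = 0. (Without the fault it would be 1.)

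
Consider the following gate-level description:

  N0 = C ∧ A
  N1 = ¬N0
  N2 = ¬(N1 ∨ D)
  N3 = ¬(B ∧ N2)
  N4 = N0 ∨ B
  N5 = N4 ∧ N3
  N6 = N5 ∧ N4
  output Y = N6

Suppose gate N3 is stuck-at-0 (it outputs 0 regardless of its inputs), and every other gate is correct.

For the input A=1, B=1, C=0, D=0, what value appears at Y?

Propagate with N3 forced: N0=0, N1=1, N2=0, N3=0 [stuck-at-0], N4=1, N5=0, N6=0.
So Y = 0. (Without the fault it would be 1.)

0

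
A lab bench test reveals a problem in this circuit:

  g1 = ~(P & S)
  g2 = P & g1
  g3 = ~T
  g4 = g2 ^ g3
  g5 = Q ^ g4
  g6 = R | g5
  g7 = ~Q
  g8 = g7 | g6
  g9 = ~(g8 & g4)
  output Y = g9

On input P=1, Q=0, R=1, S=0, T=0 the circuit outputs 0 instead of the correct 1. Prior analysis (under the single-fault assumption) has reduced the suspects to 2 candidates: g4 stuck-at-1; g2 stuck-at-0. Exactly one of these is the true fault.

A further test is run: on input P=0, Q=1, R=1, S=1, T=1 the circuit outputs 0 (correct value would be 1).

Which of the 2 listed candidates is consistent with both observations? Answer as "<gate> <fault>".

g4 stuck-at-1

Evaluate each candidate on input P=0, Q=1, R=1, S=1, T=1:
  g4 stuck-at-1: g1=1, g2=0, g3=0, g4=1 [stuck-at-1], g5=0, g6=1, g7=0, g8=1, g9=0 → 0 — matches
  g2 stuck-at-0: g1=1, g2=0 [stuck-at-0], g3=0, g4=0, g5=1, g6=1, g7=0, g8=1, g9=1 → 1 — eliminated
Only g4 stuck-at-1 reproduces the observed 0.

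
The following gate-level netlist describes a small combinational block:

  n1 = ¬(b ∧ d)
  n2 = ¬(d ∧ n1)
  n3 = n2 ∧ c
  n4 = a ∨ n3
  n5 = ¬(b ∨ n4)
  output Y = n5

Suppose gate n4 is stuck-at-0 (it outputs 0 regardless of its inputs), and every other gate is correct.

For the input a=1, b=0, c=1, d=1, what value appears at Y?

Propagate with n4 forced: n1=1, n2=0, n3=0, n4=0 [stuck-at-0], n5=1.
So Y = 1. (Without the fault it would be 0.)

1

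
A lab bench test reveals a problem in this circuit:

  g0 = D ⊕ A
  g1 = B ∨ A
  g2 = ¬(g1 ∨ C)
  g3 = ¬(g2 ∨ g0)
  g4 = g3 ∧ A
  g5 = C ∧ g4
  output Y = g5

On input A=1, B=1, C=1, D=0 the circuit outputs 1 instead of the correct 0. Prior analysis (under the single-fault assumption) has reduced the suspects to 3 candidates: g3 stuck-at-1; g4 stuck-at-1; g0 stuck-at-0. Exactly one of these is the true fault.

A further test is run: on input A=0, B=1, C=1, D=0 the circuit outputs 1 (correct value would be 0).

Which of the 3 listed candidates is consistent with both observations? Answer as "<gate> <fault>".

g4 stuck-at-1

Evaluate each candidate on input A=0, B=1, C=1, D=0:
  g3 stuck-at-1: g0=0, g1=1, g2=0, g3=1 [stuck-at-1], g4=0, g5=0 → 0 — eliminated
  g4 stuck-at-1: g0=0, g1=1, g2=0, g3=1, g4=1 [stuck-at-1], g5=1 → 1 — matches
  g0 stuck-at-0: g0=0 [stuck-at-0], g1=1, g2=0, g3=1, g4=0, g5=0 → 0 — eliminated
Only g4 stuck-at-1 reproduces the observed 1.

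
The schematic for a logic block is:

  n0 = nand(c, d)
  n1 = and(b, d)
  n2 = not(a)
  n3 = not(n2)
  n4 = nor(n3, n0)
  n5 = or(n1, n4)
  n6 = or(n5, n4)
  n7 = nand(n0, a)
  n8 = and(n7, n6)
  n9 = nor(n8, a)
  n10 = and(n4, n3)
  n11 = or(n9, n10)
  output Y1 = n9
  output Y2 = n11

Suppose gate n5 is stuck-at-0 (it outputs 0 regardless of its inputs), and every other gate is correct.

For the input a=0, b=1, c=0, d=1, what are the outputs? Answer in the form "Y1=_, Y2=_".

Y1=1, Y2=1

Propagate with n5 forced: n0=1, n1=1, n2=1, n3=0, n4=0, n5=0 [stuck-at-0], n6=0, n7=1, n8=0, n9=1, n10=0, n11=1.
So the outputs are Y1=1, Y2=1. (Without the fault they would be Y1=0, Y2=0.)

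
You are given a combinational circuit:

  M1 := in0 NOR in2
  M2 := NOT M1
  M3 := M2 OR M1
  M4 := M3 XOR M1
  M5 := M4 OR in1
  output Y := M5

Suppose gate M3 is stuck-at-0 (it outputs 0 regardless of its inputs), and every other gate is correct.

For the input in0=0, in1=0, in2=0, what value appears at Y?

1

Propagate with M3 forced: M1=1, M2=0, M3=0 [stuck-at-0], M4=1, M5=1.
So Y = 1. (Without the fault it would be 0.)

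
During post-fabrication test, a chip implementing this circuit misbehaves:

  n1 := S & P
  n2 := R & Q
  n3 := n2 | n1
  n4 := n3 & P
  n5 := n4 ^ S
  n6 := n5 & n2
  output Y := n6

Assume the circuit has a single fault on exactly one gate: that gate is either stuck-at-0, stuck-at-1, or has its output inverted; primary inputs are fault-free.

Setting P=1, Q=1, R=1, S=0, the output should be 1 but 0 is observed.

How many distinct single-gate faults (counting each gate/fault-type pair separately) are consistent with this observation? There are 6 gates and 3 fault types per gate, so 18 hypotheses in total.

10

Fault-free: n1=0, n2=1, n3=1, n4=1, n5=1, n6=1 → 1. Observed 0.
  n1: none of the 3 fault types match ✗
  n2: stuck-at-0, inverted output ✓; others ✗
  n3: stuck-at-0, inverted output ✓; others ✗
  n4: stuck-at-0, inverted output ✓; others ✗
  n5: stuck-at-0, inverted output ✓; others ✗
  n6: stuck-at-0, inverted output ✓; others ✗
Consistent faults: {n2 stuck-at-0, n2 inverted output, n3 stuck-at-0, n3 inverted output, n4 stuck-at-0, n4 inverted output, n5 stuck-at-0, n5 inverted output, n6 stuck-at-0, n6 inverted output} — 10 in all.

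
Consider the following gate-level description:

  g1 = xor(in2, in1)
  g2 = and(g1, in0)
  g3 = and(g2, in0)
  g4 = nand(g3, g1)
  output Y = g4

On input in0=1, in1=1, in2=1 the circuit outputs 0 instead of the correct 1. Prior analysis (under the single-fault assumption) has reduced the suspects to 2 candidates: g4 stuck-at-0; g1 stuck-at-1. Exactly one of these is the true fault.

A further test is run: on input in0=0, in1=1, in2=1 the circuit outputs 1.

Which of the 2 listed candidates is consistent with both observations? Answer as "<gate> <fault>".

Evaluate each candidate on input in0=0, in1=1, in2=1:
  g4 stuck-at-0: g1=0, g2=0, g3=0, g4=0 [stuck-at-0] → 0 — eliminated
  g1 stuck-at-1: g1=1 [stuck-at-1], g2=0, g3=0, g4=1 → 1 — matches
Only g1 stuck-at-1 reproduces the observed 1.

g1 stuck-at-1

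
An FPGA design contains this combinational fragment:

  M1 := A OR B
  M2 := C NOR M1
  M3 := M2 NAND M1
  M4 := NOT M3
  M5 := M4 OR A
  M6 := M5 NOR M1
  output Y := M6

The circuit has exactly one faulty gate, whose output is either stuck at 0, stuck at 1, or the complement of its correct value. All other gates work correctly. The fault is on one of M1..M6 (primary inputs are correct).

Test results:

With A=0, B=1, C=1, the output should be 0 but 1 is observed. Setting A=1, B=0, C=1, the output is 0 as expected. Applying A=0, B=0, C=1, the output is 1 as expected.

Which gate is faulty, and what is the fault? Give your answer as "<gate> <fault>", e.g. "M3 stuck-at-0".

M1 stuck-at-0

Fault-free values for test 1 (A=0, B=1, C=1): M1=1, M2=0, M3=1, M4=0, M5=0, M6=0, giving Y=0. Observed 1.
Test 1: faults giving observed 1 are {M1 stuck-at-0, M1 inverted output, M6 stuck-at-1, M6 inverted output}.
Test 2 (A=1, B=0, C=1): fault-free M1=1, M2=0, M3=1, M4=0, M5=1, M6=0 → 0; observed 0. Eliminates M6 stuck-at-1, M6 inverted output.
Test 3 (A=0, B=0, C=1): fault-free M1=0, M2=0, M3=1, M4=0, M5=0, M6=1 → 1; observed 1. Eliminates M1 inverted output.
Only M1 stuck-at-0 is consistent with every test.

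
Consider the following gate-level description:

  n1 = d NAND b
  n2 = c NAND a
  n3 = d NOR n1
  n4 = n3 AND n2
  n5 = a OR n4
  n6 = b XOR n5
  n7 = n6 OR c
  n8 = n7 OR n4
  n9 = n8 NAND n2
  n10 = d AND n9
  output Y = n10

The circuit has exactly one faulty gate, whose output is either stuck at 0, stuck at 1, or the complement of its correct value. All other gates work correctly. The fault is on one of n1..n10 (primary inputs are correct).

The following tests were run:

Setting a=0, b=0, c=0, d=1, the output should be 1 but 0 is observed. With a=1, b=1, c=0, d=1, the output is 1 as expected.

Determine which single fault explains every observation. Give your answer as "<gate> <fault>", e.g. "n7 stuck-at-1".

n5 stuck-at-1

Fault-free values for test 1 (a=0, b=0, c=0, d=1): n1=1, n2=1, n3=0, n4=0, n5=0, n6=0, n7=0, n8=0, n9=1, n10=1, giving Y=1. Observed 0.
Test 1: faults giving observed 0 are {n3 stuck-at-1, n3 inverted output, n4 stuck-at-1, n4 inverted output, n5 stuck-at-1, n5 inverted output, n6 stuck-at-1, n6 inverted output, n7 stuck-at-1, n7 inverted output, n8 stuck-at-1, n8 inverted output, n9 stuck-at-0, n9 inverted output, n10 stuck-at-0, n10 inverted output}.
Test 2 (a=1, b=1, c=0, d=1): fault-free n1=0, n2=1, n3=0, n4=0, n5=1, n6=0, n7=0, n8=0, n9=1, n10=1 → 1; observed 1. Eliminates n3 stuck-at-1, n3 inverted output, n4 stuck-at-1, n4 inverted output, n5 inverted output, n6 stuck-at-1, n6 inverted output, n7 stuck-at-1, n7 inverted output, n8 stuck-at-1, n8 inverted output, n9 stuck-at-0, n9 inverted output, n10 stuck-at-0, n10 inverted output.
Only n5 stuck-at-1 is consistent with every test.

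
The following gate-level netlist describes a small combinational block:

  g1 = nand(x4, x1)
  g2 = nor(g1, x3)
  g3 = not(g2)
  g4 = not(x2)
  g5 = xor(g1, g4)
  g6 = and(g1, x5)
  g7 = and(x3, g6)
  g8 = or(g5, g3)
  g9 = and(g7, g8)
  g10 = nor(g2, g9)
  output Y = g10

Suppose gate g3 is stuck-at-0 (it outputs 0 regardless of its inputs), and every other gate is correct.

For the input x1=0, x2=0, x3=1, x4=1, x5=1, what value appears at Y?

Propagate with g3 forced: g1=1, g2=0, g3=0 [stuck-at-0], g4=1, g5=0, g6=1, g7=1, g8=0, g9=0, g10=1.
So Y = 1. (Without the fault it would be 0.)

1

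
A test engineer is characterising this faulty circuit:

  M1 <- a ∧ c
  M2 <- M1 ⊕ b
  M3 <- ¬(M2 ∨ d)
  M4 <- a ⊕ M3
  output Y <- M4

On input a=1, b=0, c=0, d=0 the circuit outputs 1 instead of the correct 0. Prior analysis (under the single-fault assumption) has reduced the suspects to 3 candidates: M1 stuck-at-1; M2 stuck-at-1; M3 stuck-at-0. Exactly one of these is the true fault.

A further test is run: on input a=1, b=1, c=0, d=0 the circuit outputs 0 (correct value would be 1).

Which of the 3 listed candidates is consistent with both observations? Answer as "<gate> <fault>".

M1 stuck-at-1

Evaluate each candidate on input a=1, b=1, c=0, d=0:
  M1 stuck-at-1: M1=1 [stuck-at-1], M2=0, M3=1, M4=0 → 0 — matches
  M2 stuck-at-1: M1=0, M2=1 [stuck-at-1], M3=0, M4=1 → 1 — eliminated
  M3 stuck-at-0: M1=0, M2=1, M3=0 [stuck-at-0], M4=1 → 1 — eliminated
Only M1 stuck-at-1 reproduces the observed 0.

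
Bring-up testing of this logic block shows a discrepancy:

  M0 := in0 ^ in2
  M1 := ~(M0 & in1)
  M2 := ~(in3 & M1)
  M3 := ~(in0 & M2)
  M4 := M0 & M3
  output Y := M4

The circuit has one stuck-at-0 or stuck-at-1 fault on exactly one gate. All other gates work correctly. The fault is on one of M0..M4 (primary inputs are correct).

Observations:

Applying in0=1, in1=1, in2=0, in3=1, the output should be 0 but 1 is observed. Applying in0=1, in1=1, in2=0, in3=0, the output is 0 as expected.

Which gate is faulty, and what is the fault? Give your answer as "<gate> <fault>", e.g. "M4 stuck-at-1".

Fault-free values for test 1 (in0=1, in1=1, in2=0, in3=1): M0=1, M1=0, M2=1, M3=0, M4=0, giving Y=0. Observed 1.
Test 1: faults giving observed 1 are {M1 stuck-at-1, M2 stuck-at-0, M3 stuck-at-1, M4 stuck-at-1}.
Test 2 (in0=1, in1=1, in2=0, in3=0): fault-free M0=1, M1=0, M2=1, M3=0, M4=0 → 0; observed 0. Eliminates M2 stuck-at-0, M3 stuck-at-1, M4 stuck-at-1.
Only M1 stuck-at-1 is consistent with every test.

M1 stuck-at-1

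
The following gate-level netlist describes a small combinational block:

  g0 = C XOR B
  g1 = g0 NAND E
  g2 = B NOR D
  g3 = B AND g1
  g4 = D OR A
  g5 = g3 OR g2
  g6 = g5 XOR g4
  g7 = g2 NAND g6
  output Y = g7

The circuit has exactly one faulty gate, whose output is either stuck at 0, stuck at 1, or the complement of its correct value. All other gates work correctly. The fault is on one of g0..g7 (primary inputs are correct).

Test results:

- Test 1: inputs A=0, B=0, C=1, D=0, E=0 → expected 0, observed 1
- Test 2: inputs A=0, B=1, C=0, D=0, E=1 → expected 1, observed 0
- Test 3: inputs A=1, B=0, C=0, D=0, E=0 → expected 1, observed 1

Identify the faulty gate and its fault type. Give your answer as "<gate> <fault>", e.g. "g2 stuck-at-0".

Fault-free values for test 1 (A=0, B=0, C=1, D=0, E=0): g0=1, g1=1, g2=1, g3=0, g4=0, g5=1, g6=1, g7=0, giving Y=0. Observed 1.
Test 1: faults giving observed 1 are {g2 stuck-at-0, g2 inverted output, g4 stuck-at-1, g4 inverted output, g5 stuck-at-0, g5 inverted output, g6 stuck-at-0, g6 inverted output, g7 stuck-at-1, g7 inverted output}.
Test 2 (A=0, B=1, C=0, D=0, E=1): fault-free g0=1, g1=0, g2=0, g3=0, g4=0, g5=0, g6=0, g7=1 → 1; observed 0. Eliminates g2 stuck-at-0, g4 stuck-at-1, g4 inverted output, g5 stuck-at-0, g5 inverted output, g6 stuck-at-0, g6 inverted output, g7 stuck-at-1.
Test 3 (A=1, B=0, C=0, D=0, E=0): fault-free g0=0, g1=1, g2=1, g3=0, g4=1, g5=1, g6=0, g7=1 → 1; observed 1. Eliminates g7 inverted output.
Only g2 inverted output is consistent with every test.

g2 inverted output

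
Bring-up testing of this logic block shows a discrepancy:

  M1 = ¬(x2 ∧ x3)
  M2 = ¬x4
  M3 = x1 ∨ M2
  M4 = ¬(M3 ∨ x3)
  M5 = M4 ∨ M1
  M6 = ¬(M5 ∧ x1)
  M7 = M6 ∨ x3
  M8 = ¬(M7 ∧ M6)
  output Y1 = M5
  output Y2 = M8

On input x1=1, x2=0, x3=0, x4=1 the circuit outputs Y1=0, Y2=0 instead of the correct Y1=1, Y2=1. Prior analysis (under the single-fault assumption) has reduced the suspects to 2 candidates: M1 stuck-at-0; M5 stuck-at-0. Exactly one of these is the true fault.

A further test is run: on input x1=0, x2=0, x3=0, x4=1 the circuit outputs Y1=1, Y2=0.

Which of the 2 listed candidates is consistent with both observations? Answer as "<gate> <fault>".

Evaluate each candidate on input x1=0, x2=0, x3=0, x4=1:
  M1 stuck-at-0: M1=0 [stuck-at-0], M2=0, M3=0, M4=1, M5=1, M6=1, M7=1, M8=0 → Y1=1, Y2=0 — matches
  M5 stuck-at-0: M1=1, M2=0, M3=0, M4=1, M5=0 [stuck-at-0], M6=1, M7=1, M8=0 → Y1=0, Y2=0 — eliminated
Only M1 stuck-at-0 reproduces the observed Y1=1, Y2=0.

M1 stuck-at-0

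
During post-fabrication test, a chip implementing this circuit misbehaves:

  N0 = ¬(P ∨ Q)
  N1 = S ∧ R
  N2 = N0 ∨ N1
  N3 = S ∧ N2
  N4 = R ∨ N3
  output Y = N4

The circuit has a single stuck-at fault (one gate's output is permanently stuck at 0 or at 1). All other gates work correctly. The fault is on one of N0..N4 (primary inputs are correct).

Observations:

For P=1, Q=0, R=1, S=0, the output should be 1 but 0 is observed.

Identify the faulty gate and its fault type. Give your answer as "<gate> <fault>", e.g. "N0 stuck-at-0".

N4 stuck-at-0

Fault-free values for test 1 (P=1, Q=0, R=1, S=0): N0=0, N1=0, N2=0, N3=0, N4=1, giving Y=1. Observed 0.
Test 1: faults giving observed 0 are {N4 stuck-at-0}.
Only N4 stuck-at-0 is consistent with every test.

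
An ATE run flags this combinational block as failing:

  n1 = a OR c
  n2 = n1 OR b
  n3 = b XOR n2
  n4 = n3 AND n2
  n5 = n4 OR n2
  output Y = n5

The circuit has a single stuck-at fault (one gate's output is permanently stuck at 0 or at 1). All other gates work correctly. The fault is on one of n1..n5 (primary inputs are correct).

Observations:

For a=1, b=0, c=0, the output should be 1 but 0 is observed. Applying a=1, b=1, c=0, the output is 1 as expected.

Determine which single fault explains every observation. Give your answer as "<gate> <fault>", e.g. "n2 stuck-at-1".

Fault-free values for test 1 (a=1, b=0, c=0): n1=1, n2=1, n3=1, n4=1, n5=1, giving Y=1. Observed 0.
Test 1: faults giving observed 0 are {n1 stuck-at-0, n2 stuck-at-0, n5 stuck-at-0}.
Test 2 (a=1, b=1, c=0): fault-free n1=1, n2=1, n3=0, n4=0, n5=1 → 1; observed 1. Eliminates n2 stuck-at-0, n5 stuck-at-0.
Only n1 stuck-at-0 is consistent with every test.

n1 stuck-at-0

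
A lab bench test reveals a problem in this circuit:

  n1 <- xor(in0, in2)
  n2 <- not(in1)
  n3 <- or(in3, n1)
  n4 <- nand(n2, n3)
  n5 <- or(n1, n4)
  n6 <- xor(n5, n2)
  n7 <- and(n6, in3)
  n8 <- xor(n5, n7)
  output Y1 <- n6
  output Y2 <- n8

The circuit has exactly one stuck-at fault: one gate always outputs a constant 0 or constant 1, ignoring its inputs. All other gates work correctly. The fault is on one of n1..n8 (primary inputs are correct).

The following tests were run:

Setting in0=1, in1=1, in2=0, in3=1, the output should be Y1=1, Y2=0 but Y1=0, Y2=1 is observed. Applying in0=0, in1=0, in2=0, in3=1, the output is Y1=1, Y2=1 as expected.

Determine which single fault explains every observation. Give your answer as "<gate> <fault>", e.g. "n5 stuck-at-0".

Fault-free values for test 1 (in0=1, in1=1, in2=0, in3=1): n1=1, n2=0, n3=1, n4=1, n5=1, n6=1, n7=1, n8=0, giving Y1=1, Y2=0. Observed Y1=0, Y2=1.
Test 1: faults giving observed Y1=0, Y2=1 are {n2 stuck-at-1, n6 stuck-at-0}.
Test 2 (in0=0, in1=0, in2=0, in3=1): fault-free n1=0, n2=1, n3=1, n4=0, n5=0, n6=1, n7=1, n8=1 → Y1=1, Y2=1; observed Y1=1, Y2=1. Eliminates n6 stuck-at-0.
Only n2 stuck-at-1 is consistent with every test.

n2 stuck-at-1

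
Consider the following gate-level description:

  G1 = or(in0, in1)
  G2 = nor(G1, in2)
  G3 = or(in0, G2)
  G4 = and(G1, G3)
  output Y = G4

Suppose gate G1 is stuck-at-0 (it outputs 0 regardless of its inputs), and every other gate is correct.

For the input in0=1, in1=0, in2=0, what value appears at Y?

0

Propagate with G1 forced: G1=0 [stuck-at-0], G2=1, G3=1, G4=0.
So Y = 0. (Without the fault it would be 1.)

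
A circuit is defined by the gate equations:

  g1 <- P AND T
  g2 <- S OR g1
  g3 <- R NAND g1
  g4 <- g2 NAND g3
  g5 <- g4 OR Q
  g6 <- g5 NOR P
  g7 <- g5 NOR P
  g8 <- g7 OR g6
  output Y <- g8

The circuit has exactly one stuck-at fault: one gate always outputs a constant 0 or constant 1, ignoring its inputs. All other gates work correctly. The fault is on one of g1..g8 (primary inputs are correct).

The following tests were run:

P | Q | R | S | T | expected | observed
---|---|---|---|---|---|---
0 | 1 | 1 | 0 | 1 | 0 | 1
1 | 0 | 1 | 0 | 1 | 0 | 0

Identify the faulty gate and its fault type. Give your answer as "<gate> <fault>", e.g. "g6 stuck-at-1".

g5 stuck-at-0

Fault-free values for test 1 (P=0, Q=1, R=1, S=0, T=1): g1=0, g2=0, g3=1, g4=1, g5=1, g6=0, g7=0, g8=0, giving Y=0. Observed 1.
Test 1: faults giving observed 1 are {g5 stuck-at-0, g6 stuck-at-1, g7 stuck-at-1, g8 stuck-at-1}.
Test 2 (P=1, Q=0, R=1, S=0, T=1): fault-free g1=1, g2=1, g3=0, g4=1, g5=1, g6=0, g7=0, g8=0 → 0; observed 0. Eliminates g6 stuck-at-1, g7 stuck-at-1, g8 stuck-at-1.
Only g5 stuck-at-0 is consistent with every test.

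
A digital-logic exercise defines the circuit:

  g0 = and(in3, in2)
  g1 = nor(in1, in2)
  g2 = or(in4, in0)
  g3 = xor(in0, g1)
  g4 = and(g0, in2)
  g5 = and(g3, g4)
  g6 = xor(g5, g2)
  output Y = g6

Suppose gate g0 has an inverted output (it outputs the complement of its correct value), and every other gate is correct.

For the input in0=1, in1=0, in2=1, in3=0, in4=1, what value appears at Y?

0

Propagate with g0 forced: g0=1 [inverted output], g1=0, g2=1, g3=1, g4=1, g5=1, g6=0.
So Y = 0. (Without the fault it would be 1.)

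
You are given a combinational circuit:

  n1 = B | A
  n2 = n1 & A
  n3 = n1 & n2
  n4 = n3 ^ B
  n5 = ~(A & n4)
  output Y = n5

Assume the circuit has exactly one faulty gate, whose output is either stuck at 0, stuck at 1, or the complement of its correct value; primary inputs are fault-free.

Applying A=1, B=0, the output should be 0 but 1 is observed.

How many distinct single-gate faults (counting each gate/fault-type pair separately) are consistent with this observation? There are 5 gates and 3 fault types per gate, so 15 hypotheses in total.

10

Fault-free: n1=1, n2=1, n3=1, n4=1, n5=0 → 0. Observed 1.
  n1: stuck-at-0, inverted output ✓; others ✗
  n2: stuck-at-0, inverted output ✓; others ✗
  n3: stuck-at-0, inverted output ✓; others ✗
  n4: stuck-at-0, inverted output ✓; others ✗
  n5: stuck-at-1, inverted output ✓; others ✗
Consistent faults: {n1 stuck-at-0, n1 inverted output, n2 stuck-at-0, n2 inverted output, n3 stuck-at-0, n3 inverted output, n4 stuck-at-0, n4 inverted output, n5 stuck-at-1, n5 inverted output} — 10 in all.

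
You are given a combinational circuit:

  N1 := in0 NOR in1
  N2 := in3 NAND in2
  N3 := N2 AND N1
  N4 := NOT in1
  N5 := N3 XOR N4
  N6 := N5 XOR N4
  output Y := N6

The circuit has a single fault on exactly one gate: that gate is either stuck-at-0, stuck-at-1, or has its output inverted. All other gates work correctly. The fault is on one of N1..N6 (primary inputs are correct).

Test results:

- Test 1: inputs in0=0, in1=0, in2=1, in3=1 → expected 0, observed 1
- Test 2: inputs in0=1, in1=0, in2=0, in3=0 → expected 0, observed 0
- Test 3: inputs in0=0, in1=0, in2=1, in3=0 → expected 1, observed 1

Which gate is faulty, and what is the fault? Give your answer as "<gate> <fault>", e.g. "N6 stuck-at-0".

N2 stuck-at-1

Fault-free values for test 1 (in0=0, in1=0, in2=1, in3=1): N1=1, N2=0, N3=0, N4=1, N5=1, N6=0, giving Y=0. Observed 1.
Test 1: faults giving observed 1 are {N2 stuck-at-1, N2 inverted output, N3 stuck-at-1, N3 inverted output, N5 stuck-at-0, N5 inverted output, N6 stuck-at-1, N6 inverted output}.
Test 2 (in0=1, in1=0, in2=0, in3=0): fault-free N1=0, N2=1, N3=0, N4=1, N5=1, N6=0 → 0; observed 0. Eliminates N3 stuck-at-1, N3 inverted output, N5 stuck-at-0, N5 inverted output, N6 stuck-at-1, N6 inverted output.
Test 3 (in0=0, in1=0, in2=1, in3=0): fault-free N1=1, N2=1, N3=1, N4=1, N5=0, N6=1 → 1; observed 1. Eliminates N2 inverted output.
Only N2 stuck-at-1 is consistent with every test.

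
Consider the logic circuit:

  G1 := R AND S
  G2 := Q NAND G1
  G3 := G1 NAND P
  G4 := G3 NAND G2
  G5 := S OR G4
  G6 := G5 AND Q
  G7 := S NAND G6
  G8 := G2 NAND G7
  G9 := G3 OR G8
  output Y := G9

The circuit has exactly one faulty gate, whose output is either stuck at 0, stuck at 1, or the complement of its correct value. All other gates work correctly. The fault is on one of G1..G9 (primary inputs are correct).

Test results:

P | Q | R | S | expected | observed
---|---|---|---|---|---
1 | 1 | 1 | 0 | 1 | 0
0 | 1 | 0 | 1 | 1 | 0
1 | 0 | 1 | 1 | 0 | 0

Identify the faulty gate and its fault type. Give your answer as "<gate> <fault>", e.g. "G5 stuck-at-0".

Fault-free values for test 1 (P=1, Q=1, R=1, S=0): G1=0, G2=1, G3=1, G4=0, G5=0, G6=0, G7=1, G8=0, G9=1, giving Y=1. Observed 0.
Test 1: faults giving observed 0 are {G3 stuck-at-0, G3 inverted output, G9 stuck-at-0, G9 inverted output}.
Test 2 (P=0, Q=1, R=0, S=1): fault-free G1=0, G2=1, G3=1, G4=0, G5=1, G6=1, G7=0, G8=1, G9=1 → 1; observed 0. Eliminates G3 stuck-at-0, G3 inverted output.
Test 3 (P=1, Q=0, R=1, S=1): fault-free G1=1, G2=1, G3=0, G4=1, G5=1, G6=0, G7=1, G8=0, G9=0 → 0; observed 0. Eliminates G9 inverted output.
Only G9 stuck-at-0 is consistent with every test.

G9 stuck-at-0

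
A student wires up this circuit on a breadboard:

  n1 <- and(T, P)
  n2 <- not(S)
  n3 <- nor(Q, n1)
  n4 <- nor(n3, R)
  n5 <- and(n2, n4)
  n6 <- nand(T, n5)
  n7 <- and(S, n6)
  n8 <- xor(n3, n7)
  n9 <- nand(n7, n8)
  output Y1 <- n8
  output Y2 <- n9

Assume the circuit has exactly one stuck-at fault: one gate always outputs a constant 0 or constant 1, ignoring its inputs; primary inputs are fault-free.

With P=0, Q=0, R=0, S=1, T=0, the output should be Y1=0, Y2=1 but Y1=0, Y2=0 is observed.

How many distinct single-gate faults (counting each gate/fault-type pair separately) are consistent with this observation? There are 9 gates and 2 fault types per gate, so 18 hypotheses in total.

1

Fault-free: n1=0, n2=0, n3=1, n4=0, n5=0, n6=1, n7=1, n8=0, n9=1 → Y1=0, Y2=1. Observed Y1=0, Y2=0.
  n1: none of the 2 fault types match ✗
  n2: none of the 2 fault types match ✗
  n3: none of the 2 fault types match ✗
  n4: none of the 2 fault types match ✗
  n5: none of the 2 fault types match ✗
  n6: none of the 2 fault types match ✗
  n7: none of the 2 fault types match ✗
  n8: none of the 2 fault types match ✗
  n9: stuck-at-0 ✓; others ✗
Consistent faults: {n9 stuck-at-0} — 1 in all.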